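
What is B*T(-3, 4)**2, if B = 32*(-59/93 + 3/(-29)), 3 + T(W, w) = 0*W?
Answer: -191040/899 ≈ -212.50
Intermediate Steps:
T(W, w) = -3 (T(W, w) = -3 + 0*W = -3 + 0 = -3)
B = -63680/2697 (B = 32*(-59*1/93 + 3*(-1/29)) = 32*(-59/93 - 3/29) = 32*(-1990/2697) = -63680/2697 ≈ -23.611)
B*T(-3, 4)**2 = -63680/2697*(-3)**2 = -63680/2697*9 = -191040/899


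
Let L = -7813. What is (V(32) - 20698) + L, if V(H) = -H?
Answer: -28543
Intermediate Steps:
(V(32) - 20698) + L = (-1*32 - 20698) - 7813 = (-32 - 20698) - 7813 = -20730 - 7813 = -28543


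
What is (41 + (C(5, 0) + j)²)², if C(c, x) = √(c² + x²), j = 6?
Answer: 26244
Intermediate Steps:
(41 + (C(5, 0) + j)²)² = (41 + (√(5² + 0²) + 6)²)² = (41 + (√(25 + 0) + 6)²)² = (41 + (√25 + 6)²)² = (41 + (5 + 6)²)² = (41 + 11²)² = (41 + 121)² = 162² = 26244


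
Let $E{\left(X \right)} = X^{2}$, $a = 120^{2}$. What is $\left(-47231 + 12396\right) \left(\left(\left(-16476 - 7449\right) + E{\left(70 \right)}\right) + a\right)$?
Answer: $161111875$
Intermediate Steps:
$a = 14400$
$\left(-47231 + 12396\right) \left(\left(\left(-16476 - 7449\right) + E{\left(70 \right)}\right) + a\right) = \left(-47231 + 12396\right) \left(\left(\left(-16476 - 7449\right) + 70^{2}\right) + 14400\right) = - 34835 \left(\left(-23925 + 4900\right) + 14400\right) = - 34835 \left(-19025 + 14400\right) = \left(-34835\right) \left(-4625\right) = 161111875$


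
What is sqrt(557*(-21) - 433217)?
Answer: I*sqrt(444914) ≈ 667.02*I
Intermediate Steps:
sqrt(557*(-21) - 433217) = sqrt(-11697 - 433217) = sqrt(-444914) = I*sqrt(444914)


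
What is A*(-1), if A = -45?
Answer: 45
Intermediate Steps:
A*(-1) = -45*(-1) = 45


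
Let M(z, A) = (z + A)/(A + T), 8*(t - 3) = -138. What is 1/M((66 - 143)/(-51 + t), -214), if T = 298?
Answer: -10962/27773 ≈ -0.39470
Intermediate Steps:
t = -57/4 (t = 3 + (⅛)*(-138) = 3 - 69/4 = -57/4 ≈ -14.250)
M(z, A) = (A + z)/(298 + A) (M(z, A) = (z + A)/(A + 298) = (A + z)/(298 + A))
1/M((66 - 143)/(-51 + t), -214) = 1/((-214 + (66 - 143)/(-51 - 57/4))/(298 - 214)) = 1/((-214 - 77/(-261/4))/84) = 1/((-214 - 77*(-4/261))/84) = 1/((-214 + 308/261)/84) = 1/((1/84)*(-55546/261)) = 1/(-27773/10962) = -10962/27773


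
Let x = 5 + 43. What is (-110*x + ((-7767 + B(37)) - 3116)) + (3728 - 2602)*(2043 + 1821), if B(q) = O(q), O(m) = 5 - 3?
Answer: 4334703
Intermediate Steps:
O(m) = 2
B(q) = 2
x = 48
(-110*x + ((-7767 + B(37)) - 3116)) + (3728 - 2602)*(2043 + 1821) = (-110*48 + ((-7767 + 2) - 3116)) + (3728 - 2602)*(2043 + 1821) = (-5280 + (-7765 - 3116)) + 1126*3864 = (-5280 - 10881) + 4350864 = -16161 + 4350864 = 4334703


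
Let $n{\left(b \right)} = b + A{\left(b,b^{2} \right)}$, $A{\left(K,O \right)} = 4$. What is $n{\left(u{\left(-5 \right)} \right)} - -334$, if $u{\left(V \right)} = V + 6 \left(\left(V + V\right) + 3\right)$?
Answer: $291$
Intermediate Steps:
$u{\left(V \right)} = 18 + 13 V$ ($u{\left(V \right)} = V + 6 \left(2 V + 3\right) = V + 6 \left(3 + 2 V\right) = V + \left(18 + 12 V\right) = 18 + 13 V$)
$n{\left(b \right)} = 4 + b$ ($n{\left(b \right)} = b + 4 = 4 + b$)
$n{\left(u{\left(-5 \right)} \right)} - -334 = \left(4 + \left(18 + 13 \left(-5\right)\right)\right) - -334 = \left(4 + \left(18 - 65\right)\right) + 334 = \left(4 - 47\right) + 334 = -43 + 334 = 291$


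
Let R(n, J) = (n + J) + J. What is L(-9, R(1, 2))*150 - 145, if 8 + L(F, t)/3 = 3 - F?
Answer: 1655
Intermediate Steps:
R(n, J) = n + 2*J (R(n, J) = (J + n) + J = n + 2*J)
L(F, t) = -15 - 3*F (L(F, t) = -24 + 3*(3 - F) = -24 + (9 - 3*F) = -15 - 3*F)
L(-9, R(1, 2))*150 - 145 = (-15 - 3*(-9))*150 - 145 = (-15 + 27)*150 - 145 = 12*150 - 145 = 1800 - 145 = 1655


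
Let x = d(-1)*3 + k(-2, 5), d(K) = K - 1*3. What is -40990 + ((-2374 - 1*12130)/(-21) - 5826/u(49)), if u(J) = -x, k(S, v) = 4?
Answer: -492331/12 ≈ -41028.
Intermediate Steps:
d(K) = -3 + K (d(K) = K - 3 = -3 + K)
x = -8 (x = (-3 - 1)*3 + 4 = -4*3 + 4 = -12 + 4 = -8)
u(J) = 8 (u(J) = -1*(-8) = 8)
-40990 + ((-2374 - 1*12130)/(-21) - 5826/u(49)) = -40990 + ((-2374 - 1*12130)/(-21) - 5826/8) = -40990 + ((-2374 - 12130)*(-1/21) - 5826*1/8) = -40990 + (-14504*(-1/21) - 2913/4) = -40990 + (2072/3 - 2913/4) = -40990 - 451/12 = -492331/12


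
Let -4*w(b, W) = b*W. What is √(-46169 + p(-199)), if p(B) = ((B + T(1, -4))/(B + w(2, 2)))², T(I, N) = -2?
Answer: I*√1846719599/200 ≈ 214.87*I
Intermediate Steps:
w(b, W) = -W*b/4 (w(b, W) = -b*W/4 = -W*b/4)
p(B) = (-2 + B)²/(-1 + B)² (p(B) = ((B - 2)/(B - ¼*2*2))² = ((-2 + B)/(B - 1))² = ((-2 + B)/(-1 + B))² = (-2 + B)²/(-1 + B)²)
√(-46169 + p(-199)) = √(-46169 + (-2 - 199)²/(-1 - 199)²) = √(-46169 + (-201)²/(-200)²) = √(-46169 + (1/40000)*40401) = √(-46169 + 40401/40000) = √(-1846719599/40000) = I*√1846719599/200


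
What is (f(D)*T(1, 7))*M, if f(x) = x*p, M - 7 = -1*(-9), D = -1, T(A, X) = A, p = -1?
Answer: 16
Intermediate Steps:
M = 16 (M = 7 - 1*(-9) = 7 + 9 = 16)
f(x) = -x (f(x) = x*(-1) = -x)
(f(D)*T(1, 7))*M = (-1*(-1)*1)*16 = (1*1)*16 = 1*16 = 16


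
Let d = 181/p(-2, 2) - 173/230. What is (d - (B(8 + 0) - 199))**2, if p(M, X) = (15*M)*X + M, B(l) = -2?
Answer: 494878482576/12709225 ≈ 38939.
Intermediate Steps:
p(M, X) = M + 15*M*X (p(M, X) = 15*M*X + M = M + 15*M*X)
d = -13089/3565 (d = 181/((-2*(1 + 15*2))) - 173/230 = 181/((-2*(1 + 30))) - 173*1/230 = 181/((-2*31)) - 173/230 = 181/(-62) - 173/230 = 181*(-1/62) - 173/230 = -181/62 - 173/230 = -13089/3565 ≈ -3.6715)
(d - (B(8 + 0) - 199))**2 = (-13089/3565 - (-2 - 199))**2 = (-13089/3565 - 1*(-201))**2 = (-13089/3565 + 201)**2 = (703476/3565)**2 = 494878482576/12709225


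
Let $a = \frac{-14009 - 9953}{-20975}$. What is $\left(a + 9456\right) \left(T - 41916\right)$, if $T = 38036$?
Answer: $- \frac{153930124112}{4195} \approx -3.6694 \cdot 10^{7}$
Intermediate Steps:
$a = \frac{23962}{20975}$ ($a = \left(-14009 - 9953\right) \left(- \frac{1}{20975}\right) = \left(-23962\right) \left(- \frac{1}{20975}\right) = \frac{23962}{20975} \approx 1.1424$)
$\left(a + 9456\right) \left(T - 41916\right) = \left(\frac{23962}{20975} + 9456\right) \left(38036 - 41916\right) = \frac{198363562}{20975} \left(-3880\right) = - \frac{153930124112}{4195}$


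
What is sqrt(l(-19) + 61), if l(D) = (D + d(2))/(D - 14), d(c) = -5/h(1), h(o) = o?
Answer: sqrt(7469)/11 ≈ 7.8567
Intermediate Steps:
d(c) = -5 (d(c) = -5/1 = -5*1 = -5)
l(D) = (-5 + D)/(-14 + D) (l(D) = (D - 5)/(D - 14) = (-5 + D)/(-14 + D))
sqrt(l(-19) + 61) = sqrt((-5 - 19)/(-14 - 19) + 61) = sqrt(-24/(-33) + 61) = sqrt(-1/33*(-24) + 61) = sqrt(8/11 + 61) = sqrt(679/11) = sqrt(7469)/11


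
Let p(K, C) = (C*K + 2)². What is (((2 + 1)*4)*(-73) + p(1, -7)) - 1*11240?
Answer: -12091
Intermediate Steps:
p(K, C) = (2 + C*K)²
(((2 + 1)*4)*(-73) + p(1, -7)) - 1*11240 = (((2 + 1)*4)*(-73) + (2 - 7*1)²) - 1*11240 = ((3*4)*(-73) + (2 - 7)²) - 11240 = (12*(-73) + (-5)²) - 11240 = (-876 + 25) - 11240 = -851 - 11240 = -12091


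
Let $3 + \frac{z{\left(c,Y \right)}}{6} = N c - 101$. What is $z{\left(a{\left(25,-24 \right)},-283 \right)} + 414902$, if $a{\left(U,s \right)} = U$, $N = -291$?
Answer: $370628$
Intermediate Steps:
$z{\left(c,Y \right)} = -624 - 1746 c$ ($z{\left(c,Y \right)} = -18 + 6 \left(- 291 c - 101\right) = -18 + 6 \left(-101 - 291 c\right) = -18 - \left(606 + 1746 c\right) = -624 - 1746 c$)
$z{\left(a{\left(25,-24 \right)},-283 \right)} + 414902 = \left(-624 - 43650\right) + 414902 = -44274 + 414902 = 370628$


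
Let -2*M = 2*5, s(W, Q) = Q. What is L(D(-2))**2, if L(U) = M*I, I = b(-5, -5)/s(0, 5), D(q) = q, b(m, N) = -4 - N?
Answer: 1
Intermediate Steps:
I = 1/5 (I = (-4 - 1*(-5))/5 = (-4 + 5)*(1/5) = 1*(1/5) = 1/5 ≈ 0.20000)
M = -5 ≈ -5.0000
L(U) = -1 (L(U) = -5*1/5 = -1)
L(D(-2))**2 = (-1)**2 = 1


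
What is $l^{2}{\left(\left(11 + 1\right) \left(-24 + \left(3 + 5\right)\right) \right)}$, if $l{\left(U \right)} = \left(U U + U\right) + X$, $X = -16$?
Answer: $1343662336$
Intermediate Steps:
$l{\left(U \right)} = -16 + U + U^{2}$ ($l{\left(U \right)} = \left(U U + U\right) - 16 = \left(U^{2} + U\right) - 16 = \left(U + U^{2}\right) - 16 = -16 + U + U^{2}$)
$l^{2}{\left(\left(11 + 1\right) \left(-24 + \left(3 + 5\right)\right) \right)} = \left(-16 + \left(11 + 1\right) \left(-24 + \left(3 + 5\right)\right) + \left(\left(11 + 1\right) \left(-24 + \left(3 + 5\right)\right)\right)^{2}\right)^{2} = \left(-16 + 12 \left(-24 + 8\right) + \left(12 \left(-24 + 8\right)\right)^{2}\right)^{2} = \left(-16 + 12 \left(-16\right) + \left(12 \left(-16\right)\right)^{2}\right)^{2} = \left(-16 - 192 + \left(-192\right)^{2}\right)^{2} = \left(-16 - 192 + 36864\right)^{2} = 36656^{2} = 1343662336$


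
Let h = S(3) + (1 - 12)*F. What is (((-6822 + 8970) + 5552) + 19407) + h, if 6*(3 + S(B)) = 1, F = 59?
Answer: 158731/6 ≈ 26455.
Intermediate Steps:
S(B) = -17/6 (S(B) = -3 + (1/6)*1 = -3 + 1/6 = -17/6)
h = -3911/6 (h = -17/6 + (1 - 12)*59 = -17/6 - 11*59 = -17/6 - 649 = -3911/6 ≈ -651.83)
(((-6822 + 8970) + 5552) + 19407) + h = (((-6822 + 8970) + 5552) + 19407) - 3911/6 = ((2148 + 5552) + 19407) - 3911/6 = (7700 + 19407) - 3911/6 = 27107 - 3911/6 = 158731/6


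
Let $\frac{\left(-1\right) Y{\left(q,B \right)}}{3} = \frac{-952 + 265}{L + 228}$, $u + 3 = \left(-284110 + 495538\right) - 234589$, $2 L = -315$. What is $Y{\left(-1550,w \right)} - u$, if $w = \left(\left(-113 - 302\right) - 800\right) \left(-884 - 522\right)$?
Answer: $\frac{1090082}{47} \approx 23193.0$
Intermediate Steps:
$L = - \frac{315}{2}$ ($L = \frac{1}{2} \left(-315\right) = - \frac{315}{2} \approx -157.5$)
$w = 1708290$ ($w = \left(-415 - 800\right) \left(-1406\right) = \left(-1215\right) \left(-1406\right) = 1708290$)
$u = -23164$ ($u = -3 + \left(\left(-284110 + 495538\right) - 234589\right) = -3 + \left(211428 - 234589\right) = -3 - 23161 = -23164$)
$Y{\left(q,B \right)} = \frac{1374}{47}$ ($Y{\left(q,B \right)} = - 3 \frac{-952 + 265}{- \frac{315}{2} + 228} = - 3 \left(- \frac{687}{\frac{141}{2}}\right) = - 3 \left(\left(-687\right) \frac{2}{141}\right) = \left(-3\right) \left(- \frac{458}{47}\right) = \frac{1374}{47}$)
$Y{\left(-1550,w \right)} - u = \frac{1374}{47} - -23164 = \frac{1374}{47} + 23164 = \frac{1090082}{47}$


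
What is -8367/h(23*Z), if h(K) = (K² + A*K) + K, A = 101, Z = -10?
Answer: -8367/29440 ≈ -0.28420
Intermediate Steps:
h(K) = K² + 102*K (h(K) = (K² + 101*K) + K = K² + 102*K)
-8367/h(23*Z) = -8367*(-1/(230*(102 + 23*(-10)))) = -8367*(-1/(230*(102 - 230))) = -8367/((-230*(-128))) = -8367/29440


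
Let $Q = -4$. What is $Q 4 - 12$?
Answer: $-28$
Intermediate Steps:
$Q 4 - 12 = \left(-4\right) 4 - 12 = -16 - 12 = -28$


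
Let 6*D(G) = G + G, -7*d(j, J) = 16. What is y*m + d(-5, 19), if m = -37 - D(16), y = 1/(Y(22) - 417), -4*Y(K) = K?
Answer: -38782/17745 ≈ -2.1855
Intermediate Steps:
d(j, J) = -16/7 (d(j, J) = -⅐*16 = -16/7)
Y(K) = -K/4
D(G) = G/3 (D(G) = (G + G)/6 = (2*G)/6 = G/3)
y = -2/845 (y = 1/(-¼*22 - 417) = 1/(-11/2 - 417) = 1/(-845/2) = -2/845 ≈ -0.0023669)
m = -127/3 (m = -37 - 16/3 = -127/3 ≈ -42.333)
y*m + d(-5, 19) = -2/845*(-127/3) - 16/7 = 254/2535 - 16/7 = -38782/17745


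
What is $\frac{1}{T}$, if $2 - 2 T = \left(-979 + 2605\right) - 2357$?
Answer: $\frac{2}{733} \approx 0.0027285$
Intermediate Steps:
$T = \frac{733}{2}$ ($T = 1 - \frac{\left(-979 + 2605\right) - 2357}{2} = 1 - \frac{1626 - 2357}{2} = 1 - - \frac{731}{2} = 1 + \frac{731}{2} = \frac{733}{2} \approx 366.5$)
$\frac{1}{T} = \frac{1}{\frac{733}{2}} = \frac{2}{733}$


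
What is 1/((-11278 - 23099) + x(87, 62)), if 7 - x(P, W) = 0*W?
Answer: -1/34370 ≈ -2.9095e-5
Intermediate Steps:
x(P, W) = 7 (x(P, W) = 7 - 0*W = 7 - 1*0 = 7 + 0 = 7)
1/((-11278 - 23099) + x(87, 62)) = 1/((-11278 - 23099) + 7) = 1/(-34377 + 7) = 1/(-34370) = -1/34370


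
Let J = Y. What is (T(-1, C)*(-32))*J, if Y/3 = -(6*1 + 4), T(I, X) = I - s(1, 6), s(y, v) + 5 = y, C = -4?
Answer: 2880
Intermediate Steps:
s(y, v) = -5 + y
T(I, X) = 4 + I (T(I, X) = I - (-5 + 1) = I - 1*(-4) = I + 4 = 4 + I)
Y = -30 (Y = 3*(-(6*1 + 4)) = 3*(-(6 + 4)) = 3*(-1*10) = 3*(-10) = -30)
J = -30
(T(-1, C)*(-32))*J = ((4 - 1)*(-32))*(-30) = (3*(-32))*(-30) = -96*(-30) = 2880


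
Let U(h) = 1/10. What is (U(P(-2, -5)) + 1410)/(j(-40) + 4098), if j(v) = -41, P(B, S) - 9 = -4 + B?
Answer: 14101/40570 ≈ 0.34757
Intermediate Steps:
P(B, S) = 5 + B (P(B, S) = 9 + (-4 + B) = 5 + B)
U(h) = ⅒
(U(P(-2, -5)) + 1410)/(j(-40) + 4098) = (⅒ + 1410)/(-41 + 4098) = (14101/10)/4057 = (14101/10)*(1/4057) = 14101/40570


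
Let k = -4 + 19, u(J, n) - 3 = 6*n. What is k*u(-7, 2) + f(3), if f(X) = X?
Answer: 228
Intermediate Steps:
u(J, n) = 3 + 6*n
k = 15
k*u(-7, 2) + f(3) = 15*(3 + 6*2) + 3 = 15*(3 + 12) + 3 = 15*15 + 3 = 225 + 3 = 228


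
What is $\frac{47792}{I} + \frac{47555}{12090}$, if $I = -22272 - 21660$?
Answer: $\frac{8396561}{2950766} \approx 2.8456$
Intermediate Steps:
$I = -43932$
$\frac{47792}{I} + \frac{47555}{12090} = \frac{47792}{-43932} + \frac{47555}{12090} = 47792 \left(- \frac{1}{43932}\right) + 47555 \cdot \frac{1}{12090} = - \frac{11948}{10983} + \frac{9511}{2418} = \frac{8396561}{2950766}$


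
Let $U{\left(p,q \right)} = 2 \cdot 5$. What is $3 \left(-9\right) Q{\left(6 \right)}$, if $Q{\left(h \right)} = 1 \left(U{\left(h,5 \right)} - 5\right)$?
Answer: $-135$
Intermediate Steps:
$U{\left(p,q \right)} = 10$
$Q{\left(h \right)} = 5$ ($Q{\left(h \right)} = 1 \left(10 - 5\right) = 1 \cdot 5 = 5$)
$3 \left(-9\right) Q{\left(6 \right)} = 3 \left(-9\right) 5 = \left(-27\right) 5 = -135$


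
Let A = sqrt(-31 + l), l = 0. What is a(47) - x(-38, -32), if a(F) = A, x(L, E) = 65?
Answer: -65 + I*sqrt(31) ≈ -65.0 + 5.5678*I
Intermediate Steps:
A = I*sqrt(31) (A = sqrt(-31 + 0) = sqrt(-31) = I*sqrt(31) ≈ 5.5678*I)
a(F) = I*sqrt(31)
a(47) - x(-38, -32) = I*sqrt(31) - 1*65 = I*sqrt(31) - 65 = -65 + I*sqrt(31)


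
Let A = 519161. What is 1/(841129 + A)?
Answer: 1/1360290 ≈ 7.3514e-7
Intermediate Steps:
1/(841129 + A) = 1/(841129 + 519161) = 1/1360290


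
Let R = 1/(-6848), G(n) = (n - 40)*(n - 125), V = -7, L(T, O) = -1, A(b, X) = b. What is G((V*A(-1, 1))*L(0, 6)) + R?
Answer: 42484991/6848 ≈ 6204.0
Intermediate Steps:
G(n) = (-125 + n)*(-40 + n) (G(n) = (-40 + n)*(-125 + n) = (-125 + n)*(-40 + n))
R = -1/6848 ≈ -0.00014603
G((V*A(-1, 1))*L(0, 6)) + R = (5000 + (-7*(-1)*(-1))² - 165*(-7*(-1))*(-1)) - 1/6848 = (5000 + (7*(-1))² - 1155*(-1)) - 1/6848 = (5000 + (-7)² - 165*(-7)) - 1/6848 = (5000 + 49 + 1155) - 1/6848 = 6204 - 1/6848 = 42484991/6848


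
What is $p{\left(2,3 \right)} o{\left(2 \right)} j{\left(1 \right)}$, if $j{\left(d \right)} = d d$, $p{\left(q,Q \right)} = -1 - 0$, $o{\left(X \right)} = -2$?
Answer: $2$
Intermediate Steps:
$p{\left(q,Q \right)} = -1$ ($p{\left(q,Q \right)} = -1 + 0 = -1$)
$j{\left(d \right)} = d^{2}$
$p{\left(2,3 \right)} o{\left(2 \right)} j{\left(1 \right)} = \left(-1\right) \left(-2\right) 1^{2} = 2 \cdot 1 = 2$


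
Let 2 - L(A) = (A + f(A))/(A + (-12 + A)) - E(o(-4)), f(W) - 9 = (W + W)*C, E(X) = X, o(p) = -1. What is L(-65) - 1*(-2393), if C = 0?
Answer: 169946/71 ≈ 2393.6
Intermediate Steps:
f(W) = 9 (f(W) = 9 + (W + W)*0 = 9 + (2*W)*0 = 9 + 0 = 9)
L(A) = 1 - (9 + A)/(-12 + 2*A) (L(A) = 2 - ((A + 9)/(A + (-12 + A)) - 1*(-1)) = 2 - ((9 + A)/(-12 + 2*A) + 1) = 2 - (1 + (9 + A)/(-12 + 2*A)) = 2 + (-1 - (9 + A)/(-12 + 2*A)) = 1 - (9 + A)/(-12 + 2*A))
L(-65) - 1*(-2393) = (-21 - 65)/(2*(-6 - 65)) - 1*(-2393) = (½)*(-86)/(-71) + 2393 = (½)*(-1/71)*(-86) + 2393 = 43/71 + 2393 = 169946/71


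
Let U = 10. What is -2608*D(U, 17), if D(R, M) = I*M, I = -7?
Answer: 310352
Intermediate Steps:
D(R, M) = -7*M
-2608*D(U, 17) = -(-18256)*17 = -2608*(-119) = 310352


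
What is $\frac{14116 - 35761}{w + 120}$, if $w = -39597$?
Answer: $\frac{7215}{13159} \approx 0.54829$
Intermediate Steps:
$\frac{14116 - 35761}{w + 120} = \frac{14116 - 35761}{-39597 + 120} = - \frac{21645}{-39477} = \left(-21645\right) \left(- \frac{1}{39477}\right) = \frac{7215}{13159}$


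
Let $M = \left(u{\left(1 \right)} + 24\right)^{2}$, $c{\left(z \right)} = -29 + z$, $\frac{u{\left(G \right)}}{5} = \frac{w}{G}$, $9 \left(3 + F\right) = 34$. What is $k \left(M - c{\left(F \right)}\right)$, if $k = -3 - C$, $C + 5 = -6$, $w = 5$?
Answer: $\frac{174904}{9} \approx 19434.0$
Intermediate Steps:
$F = \frac{7}{9}$ ($F = -3 + \frac{1}{9} \cdot 34 = -3 + \frac{34}{9} = \frac{7}{9} \approx 0.77778$)
$C = -11$ ($C = -5 - 6 = -11$)
$u{\left(G \right)} = \frac{25}{G}$ ($u{\left(G \right)} = 5 \frac{5}{G} = \frac{25}{G}$)
$M = 2401$ ($M = \left(\frac{25}{1} + 24\right)^{2} = \left(25 \cdot 1 + 24\right)^{2} = \left(25 + 24\right)^{2} = 49^{2} = 2401$)
$k = 8$ ($k = -3 - -11 = -3 + 11 = 8$)
$k \left(M - c{\left(F \right)}\right) = 8 \left(2401 - \left(-29 + \frac{7}{9}\right)\right) = 8 \left(2401 - - \frac{254}{9}\right) = 8 \left(2401 + \frac{254}{9}\right) = 8 \cdot \frac{21863}{9} = \frac{174904}{9}$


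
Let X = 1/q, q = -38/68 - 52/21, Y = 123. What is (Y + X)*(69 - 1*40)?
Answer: 7708983/2167 ≈ 3557.4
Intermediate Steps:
q = -2167/714 (q = -38*1/68 - 52*1/21 = -19/34 - 52/21 = -2167/714 ≈ -3.0350)
X = -714/2167 (X = 1/(-2167/714) = -714/2167 ≈ -0.32949)
(Y + X)*(69 - 1*40) = (123 - 714/2167)*(69 - 1*40) = 265827*(69 - 40)/2167 = (265827/2167)*29 = 7708983/2167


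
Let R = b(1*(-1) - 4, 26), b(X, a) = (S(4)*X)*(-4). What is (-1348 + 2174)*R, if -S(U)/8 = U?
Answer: -528640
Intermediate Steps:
S(U) = -8*U
b(X, a) = 128*X (b(X, a) = ((-8*4)*X)*(-4) = -32*X*(-4) = 128*X)
R = -640 (R = 128*(1*(-1) - 4) = 128*(-1 - 4) = 128*(-5) = -640)
(-1348 + 2174)*R = (-1348 + 2174)*(-640) = 826*(-640) = -528640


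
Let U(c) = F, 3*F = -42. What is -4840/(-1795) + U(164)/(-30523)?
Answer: 29551290/10957757 ≈ 2.6968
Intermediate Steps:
F = -14 (F = (1/3)*(-42) = -14)
U(c) = -14
-4840/(-1795) + U(164)/(-30523) = -4840/(-1795) - 14/(-30523) = -4840*(-1/1795) - 14*(-1/30523) = 968/359 + 14/30523 = 29551290/10957757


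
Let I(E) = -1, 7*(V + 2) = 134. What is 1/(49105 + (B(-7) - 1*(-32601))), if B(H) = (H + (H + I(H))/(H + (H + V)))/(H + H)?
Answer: 22/1797547 ≈ 1.2239e-5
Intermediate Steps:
V = 120/7 (V = -2 + (⅐)*134 = -2 + 134/7 = 120/7 ≈ 17.143)
B(H) = (H + (-1 + H)/(120/7 + 2*H))/(2*H) (B(H) = (H + (H - 1)/(H + (H + 120/7)))/(H + H) = (H + (-1 + H)/(H + (120/7 + H)))/((2*H)) = (H + (-1 + H)/(120/7 + 2*H))*(1/(2*H)) = (H + (-1 + H)/(120/7 + 2*H))/(2*H))
1/(49105 + (B(-7) - 1*(-32601))) = 1/(49105 + ((¼)*(-7 + 14*(-7)² + 127*(-7))/(-7*(60 + 7*(-7))) - 1*(-32601))) = 1/(49105 + ((¼)*(-⅐)*(-7 + 14*49 - 889)/(60 - 49) + 32601)) = 1/(49105 + ((¼)*(-⅐)*(-7 + 686 - 889)/11 + 32601)) = 1/(49105 + ((¼)*(-⅐)*(1/11)*(-210) + 32601)) = 1/(49105 + (15/22 + 32601)) = 1/(49105 + 717237/22) = 1/(1797547/22) = 22/1797547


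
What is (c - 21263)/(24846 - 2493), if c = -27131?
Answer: -48394/22353 ≈ -2.1650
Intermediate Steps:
(c - 21263)/(24846 - 2493) = (-27131 - 21263)/(24846 - 2493) = -48394/22353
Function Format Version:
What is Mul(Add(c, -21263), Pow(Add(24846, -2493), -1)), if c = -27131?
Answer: Rational(-48394, 22353) ≈ -2.1650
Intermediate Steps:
Mul(Add(c, -21263), Pow(Add(24846, -2493), -1)) = Mul(Add(-27131, -21263), Pow(Add(24846, -2493), -1)) = Mul(-48394, Pow(22353, -1)) = Mul(-48394, Rational(1, 22353)) = Rational(-48394, 22353)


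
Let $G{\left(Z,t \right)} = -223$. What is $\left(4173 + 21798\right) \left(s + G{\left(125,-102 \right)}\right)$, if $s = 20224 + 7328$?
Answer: $709761459$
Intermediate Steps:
$s = 27552$
$\left(4173 + 21798\right) \left(s + G{\left(125,-102 \right)}\right) = \left(4173 + 21798\right) \left(27552 - 223\right) = 25971 \cdot 27329 = 709761459$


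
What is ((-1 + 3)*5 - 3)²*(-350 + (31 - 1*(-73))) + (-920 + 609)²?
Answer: 84667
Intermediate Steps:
((-1 + 3)*5 - 3)²*(-350 + (31 - 1*(-73))) + (-920 + 609)² = (2*5 - 3)²*(-350 + (31 + 73)) + (-311)² = (10 - 3)²*(-350 + 104) + 96721 = 7²*(-246) + 96721 = 49*(-246) + 96721 = -12054 + 96721 = 84667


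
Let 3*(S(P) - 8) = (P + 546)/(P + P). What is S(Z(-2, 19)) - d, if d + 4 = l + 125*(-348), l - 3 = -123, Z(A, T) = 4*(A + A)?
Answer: 2094071/48 ≈ 43627.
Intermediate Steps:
Z(A, T) = 8*A (Z(A, T) = 4*(2*A) = 8*A)
l = -120 (l = 3 - 123 = -120)
S(P) = 8 + (546 + P)/(6*P) (S(P) = 8 + ((P + 546)/(P + P))/3 = 8 + ((546 + P)/((2*P)))/3 = 8 + ((546 + P)*(1/(2*P)))/3 = 8 + ((546 + P)/(2*P))/3 = 8 + (546 + P)/(6*P))
d = -43624 (d = -4 + (-120 + 125*(-348)) = -4 + (-120 - 43500) = -4 - 43620 = -43624)
S(Z(-2, 19)) - d = (49/6 + 91/((8*(-2)))) - 1*(-43624) = (49/6 + 91/(-16)) + 43624 = (49/6 + 91*(-1/16)) + 43624 = (49/6 - 91/16) + 43624 = 119/48 + 43624 = 2094071/48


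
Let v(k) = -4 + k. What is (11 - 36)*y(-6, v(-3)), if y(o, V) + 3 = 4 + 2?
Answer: -75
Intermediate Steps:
y(o, V) = 3 (y(o, V) = -3 + (4 + 2) = -3 + 6 = 3)
(11 - 36)*y(-6, v(-3)) = (11 - 36)*3 = -25*3 = -75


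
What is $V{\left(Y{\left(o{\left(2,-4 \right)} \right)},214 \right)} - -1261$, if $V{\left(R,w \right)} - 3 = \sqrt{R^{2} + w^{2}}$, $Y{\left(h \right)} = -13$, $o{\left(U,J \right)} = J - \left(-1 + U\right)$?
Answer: $1264 + \sqrt{45965} \approx 1478.4$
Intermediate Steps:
$o{\left(U,J \right)} = 1 + J - U$ ($o{\left(U,J \right)} = J - \left(-1 + U\right) = 1 + J - U$)
$V{\left(R,w \right)} = 3 + \sqrt{R^{2} + w^{2}}$
$V{\left(Y{\left(o{\left(2,-4 \right)} \right)},214 \right)} - -1261 = \left(3 + \sqrt{\left(-13\right)^{2} + 214^{2}}\right) - -1261 = \left(3 + \sqrt{169 + 45796}\right) + 1261 = \left(3 + \sqrt{45965}\right) + 1261 = 1264 + \sqrt{45965}$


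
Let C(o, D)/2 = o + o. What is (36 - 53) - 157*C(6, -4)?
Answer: -3785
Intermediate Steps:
C(o, D) = 4*o (C(o, D) = 2*(o + o) = 2*(2*o) = 4*o)
(36 - 53) - 157*C(6, -4) = (36 - 53) - 628*6 = -17 - 157*24 = -17 - 3768 = -3785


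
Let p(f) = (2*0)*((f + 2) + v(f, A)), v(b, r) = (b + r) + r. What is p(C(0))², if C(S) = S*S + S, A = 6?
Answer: 0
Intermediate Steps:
C(S) = S + S² (C(S) = S² + S = S + S²)
v(b, r) = b + 2*r
p(f) = 0 (p(f) = (2*0)*((f + 2) + (f + 2*6)) = 0*((2 + f) + (f + 12)) = 0*((2 + f) + (12 + f)) = 0*(14 + 2*f) = 0)
p(C(0))² = 0² = 0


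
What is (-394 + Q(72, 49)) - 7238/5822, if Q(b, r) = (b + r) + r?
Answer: -655683/2911 ≈ -225.24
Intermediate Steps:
Q(b, r) = b + 2*r
(-394 + Q(72, 49)) - 7238/5822 = (-394 + (72 + 2*49)) - 7238/5822 = (-394 + (72 + 98)) - 7238*1/5822 = (-394 + 170) - 3619/2911 = -224 - 3619/2911 = -655683/2911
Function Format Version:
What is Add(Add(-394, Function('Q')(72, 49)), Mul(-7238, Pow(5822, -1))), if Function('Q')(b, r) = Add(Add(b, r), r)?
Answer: Rational(-655683, 2911) ≈ -225.24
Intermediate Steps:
Function('Q')(b, r) = Add(b, Mul(2, r))
Add(Add(-394, Function('Q')(72, 49)), Mul(-7238, Pow(5822, -1))) = Add(Add(-394, Add(72, Mul(2, 49))), Mul(-7238, Pow(5822, -1))) = Add(Add(-394, Add(72, 98)), Mul(-7238, Rational(1, 5822))) = Add(Add(-394, 170), Rational(-3619, 2911)) = Add(-224, Rational(-3619, 2911)) = Rational(-655683, 2911)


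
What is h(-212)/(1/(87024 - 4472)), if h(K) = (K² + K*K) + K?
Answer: 7402933152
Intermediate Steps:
h(K) = K + 2*K² (h(K) = (K² + K²) + K = 2*K² + K = K + 2*K²)
h(-212)/(1/(87024 - 4472)) = (-212*(1 + 2*(-212)))/(1/(87024 - 4472)) = (-212*(1 - 424))/(1/82552) = (-212*(-423))/(1/82552) = 89676*82552 = 7402933152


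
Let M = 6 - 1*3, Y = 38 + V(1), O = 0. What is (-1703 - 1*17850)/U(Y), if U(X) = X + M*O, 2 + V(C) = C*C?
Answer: -19553/37 ≈ -528.46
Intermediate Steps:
V(C) = -2 + C² (V(C) = -2 + C*C = -2 + C²)
Y = 37 (Y = 38 + (-2 + 1²) = 38 + (-2 + 1) = 38 - 1 = 37)
M = 3 (M = 6 - 3 = 3)
U(X) = X (U(X) = X + 3*0 = X + 0 = X)
(-1703 - 1*17850)/U(Y) = (-1703 - 1*17850)/37 = (-1703 - 17850)*(1/37) = -19553*1/37 = -19553/37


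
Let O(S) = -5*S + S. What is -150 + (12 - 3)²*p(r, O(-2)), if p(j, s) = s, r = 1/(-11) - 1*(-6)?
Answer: 498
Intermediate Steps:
r = 65/11 (r = -1/11 + 6 = 65/11 ≈ 5.9091)
O(S) = -4*S
-150 + (12 - 3)²*p(r, O(-2)) = -150 + (12 - 3)²*(-4*(-2)) = -150 + 9²*8 = -150 + 81*8 = -150 + 648 = 498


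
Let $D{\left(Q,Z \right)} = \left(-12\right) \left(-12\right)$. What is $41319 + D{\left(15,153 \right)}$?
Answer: $41463$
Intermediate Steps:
$D{\left(Q,Z \right)} = 144$
$41319 + D{\left(15,153 \right)} = 41319 + 144 = 41463$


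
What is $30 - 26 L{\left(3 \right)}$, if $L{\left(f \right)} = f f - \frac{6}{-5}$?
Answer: $- \frac{1176}{5} \approx -235.2$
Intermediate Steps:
$L{\left(f \right)} = \frac{6}{5} + f^{2}$ ($L{\left(f \right)} = f^{2} - - \frac{6}{5} = f^{2} + \frac{6}{5} = \frac{6}{5} + f^{2}$)
$30 - 26 L{\left(3 \right)} = 30 - 26 \left(\frac{6}{5} + 3^{2}\right) = 30 - 26 \left(\frac{6}{5} + 9\right) = 30 - \frac{1326}{5} = - \frac{1176}{5}$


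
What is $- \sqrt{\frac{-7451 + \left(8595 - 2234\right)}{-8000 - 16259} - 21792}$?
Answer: $- \frac{i \sqrt{12824545530842}}{24259} \approx - 147.62 i$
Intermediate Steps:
$- \sqrt{\frac{-7451 + \left(8595 - 2234\right)}{-8000 - 16259} - 21792} = - \sqrt{\frac{-7451 + \left(8595 - 2234\right)}{-24259} - 21792} = - \sqrt{\left(-7451 + 6361\right) \left(- \frac{1}{24259}\right) - 21792} = - \sqrt{\left(-1090\right) \left(- \frac{1}{24259}\right) - 21792} = - \sqrt{\frac{1090}{24259} - 21792} = - \sqrt{- \frac{528651038}{24259}} = - \frac{i \sqrt{12824545530842}}{24259}$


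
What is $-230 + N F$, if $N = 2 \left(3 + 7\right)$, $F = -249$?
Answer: $-5210$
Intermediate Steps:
$N = 20$ ($N = 2 \cdot 10 = 20$)
$-230 + N F = -230 + 20 \left(-249\right) = -230 - 4980 = -5210$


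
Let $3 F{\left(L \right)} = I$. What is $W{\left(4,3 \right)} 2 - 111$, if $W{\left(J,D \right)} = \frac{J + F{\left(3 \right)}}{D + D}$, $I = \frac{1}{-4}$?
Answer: $- \frac{3949}{36} \approx -109.69$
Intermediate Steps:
$I = - \frac{1}{4} \approx -0.25$
$F{\left(L \right)} = - \frac{1}{12}$ ($F{\left(L \right)} = \frac{1}{3} \left(- \frac{1}{4}\right) = - \frac{1}{12}$)
$W{\left(J,D \right)} = \frac{- \frac{1}{12} + J}{2 D}$ ($W{\left(J,D \right)} = \frac{J - \frac{1}{12}}{D + D} = \frac{- \frac{1}{12} + J}{2 D}$)
$W{\left(4,3 \right)} 2 - 111 = \frac{-1 + 12 \cdot 4}{24 \cdot 3} \cdot 2 - 111 = \frac{1}{24} \cdot \frac{1}{3} \left(-1 + 48\right) 2 - 111 = \frac{1}{24} \cdot \frac{1}{3} \cdot 47 \cdot 2 - 111 = \frac{47}{72} \cdot 2 - 111 = \frac{47}{36} - 111 = - \frac{3949}{36}$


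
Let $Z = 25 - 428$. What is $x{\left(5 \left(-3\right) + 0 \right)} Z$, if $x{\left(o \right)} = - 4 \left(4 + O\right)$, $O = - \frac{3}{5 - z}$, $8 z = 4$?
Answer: $\frac{16120}{3} \approx 5373.3$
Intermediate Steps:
$z = \frac{1}{2}$ ($z = \frac{1}{8} \cdot 4 = \frac{1}{2} \approx 0.5$)
$O = - \frac{2}{3}$ ($O = - \frac{3}{5 - \frac{1}{2}} = - \frac{3}{\frac{9}{2}} = \left(-3\right) \frac{2}{9} = - \frac{2}{3} \approx -0.66667$)
$Z = -403$
$x{\left(o \right)} = - \frac{40}{3}$ ($x{\left(o \right)} = - 4 \left(4 - \frac{2}{3}\right) = \left(-4\right) \frac{10}{3} = - \frac{40}{3}$)
$x{\left(5 \left(-3\right) + 0 \right)} Z = \left(- \frac{40}{3}\right) \left(-403\right) = \frac{16120}{3}$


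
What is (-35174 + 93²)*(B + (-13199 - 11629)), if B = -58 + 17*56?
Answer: 634849350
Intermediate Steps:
B = 894 (B = -58 + 952 = 894)
(-35174 + 93²)*(B + (-13199 - 11629)) = (-35174 + 93²)*(894 + (-13199 - 11629)) = (-35174 + 8649)*(894 - 24828) = -26525*(-23934) = 634849350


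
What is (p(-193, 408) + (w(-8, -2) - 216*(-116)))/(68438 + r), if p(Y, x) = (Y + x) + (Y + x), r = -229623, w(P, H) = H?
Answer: -25484/161185 ≈ -0.15810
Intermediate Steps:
p(Y, x) = 2*Y + 2*x
(p(-193, 408) + (w(-8, -2) - 216*(-116)))/(68438 + r) = ((2*(-193) + 2*408) + (-2 - 216*(-116)))/(68438 - 229623) = ((-386 + 816) + (-2 + 25056))/(-161185) = (430 + 25054)*(-1/161185) = 25484*(-1/161185) = -25484/161185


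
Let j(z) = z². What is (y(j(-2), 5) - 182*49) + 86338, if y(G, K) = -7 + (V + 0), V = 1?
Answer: 77414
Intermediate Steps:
y(G, K) = -6 (y(G, K) = -7 + (1 + 0) = -7 + 1 = -6)
(y(j(-2), 5) - 182*49) + 86338 = (-6 - 182*49) + 86338 = (-6 - 8918) + 86338 = -8924 + 86338 = 77414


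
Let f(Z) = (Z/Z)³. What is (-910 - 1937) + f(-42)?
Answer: -2846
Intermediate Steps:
f(Z) = 1 (f(Z) = 1³ = 1)
(-910 - 1937) + f(-42) = (-910 - 1937) + 1 = -2847 + 1 = -2846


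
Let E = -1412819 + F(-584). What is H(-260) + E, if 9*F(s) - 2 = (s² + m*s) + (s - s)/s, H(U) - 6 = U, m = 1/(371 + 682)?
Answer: -13032559331/9477 ≈ -1.3752e+6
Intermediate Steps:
m = 1/1053 ≈ 0.00094967
H(U) = 6 + U
F(s) = 2/9 + s²/9 + s/9477 (F(s) = 2/9 + ((s² + s/1053) + (s - s)/s)/9 = 2/9 + ((s² + s/1053) + 0/s)/9 = 2/9 + ((s² + s/1053) + 0)/9 = 2/9 + (s² + s/1053)/9 = 2/9 + (s²/9 + s/9477) = 2/9 + s²/9 + s/9477)
E = -13030152173/9477 (E = -1412819 + (2/9 + (⅑)*(-584)² + (1/9477)*(-584)) = -1412819 + (2/9 + (⅑)*341056 - 584/9477) = -1412819 + (2/9 + 341056/9 - 584/9477) = -1412819 + 359133490/9477 = -13030152173/9477 ≈ -1.3749e+6)
H(-260) + E = (6 - 260) - 13030152173/9477 = -254 - 13030152173/9477 = -13032559331/9477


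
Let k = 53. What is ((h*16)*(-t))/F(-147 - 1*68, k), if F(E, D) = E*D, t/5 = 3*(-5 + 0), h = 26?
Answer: -6240/2279 ≈ -2.7380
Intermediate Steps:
t = -75 (t = 5*(3*(-5 + 0)) = 5*(3*(-5)) = 5*(-15) = -75)
F(E, D) = D*E
((h*16)*(-t))/F(-147 - 1*68, k) = ((26*16)*(-1*(-75)))/((53*(-147 - 1*68))) = (416*75)/((53*(-147 - 68))) = 31200/((53*(-215))) = 31200/(-11395) = 31200*(-1/11395) = -6240/2279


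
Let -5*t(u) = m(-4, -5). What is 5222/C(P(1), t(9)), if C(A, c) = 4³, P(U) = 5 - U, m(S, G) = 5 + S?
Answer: 2611/32 ≈ 81.594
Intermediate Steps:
t(u) = -⅕ (t(u) = -(5 - 4)/5 = -⅕*1 = -⅕)
C(A, c) = 64
5222/C(P(1), t(9)) = 5222/64 = 5222*(1/64) = 2611/32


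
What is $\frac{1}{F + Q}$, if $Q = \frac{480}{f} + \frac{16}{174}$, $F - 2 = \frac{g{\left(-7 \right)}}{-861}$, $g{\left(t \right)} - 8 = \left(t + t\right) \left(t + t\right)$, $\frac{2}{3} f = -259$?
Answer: $\frac{923853}{572326} \approx 1.6142$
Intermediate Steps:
$f = - \frac{777}{2}$ ($f = \frac{3}{2} \left(-259\right) = - \frac{777}{2} \approx -388.5$)
$g{\left(t \right)} = 8 + 4 t^{2}$ ($g{\left(t \right)} = 8 + \left(t + t\right) \left(t + t\right) = 8 + 2 t 2 t = 8 + 4 t^{2}$)
$F = \frac{506}{287}$ ($F = 2 + \frac{8 + 4 \left(-7\right)^{2}}{-861} = 2 + \left(8 + 4 \cdot 49\right) \left(- \frac{1}{861}\right) = 2 + \left(8 + 196\right) \left(- \frac{1}{861}\right) = 2 + 204 \left(- \frac{1}{861}\right) = 2 - \frac{68}{287} = \frac{506}{287} \approx 1.7631$)
$Q = - \frac{25768}{22533}$ ($Q = \frac{480}{- \frac{777}{2}} + \frac{16}{174} = 480 \left(- \frac{2}{777}\right) + 16 \cdot \frac{1}{174} = - \frac{320}{259} + \frac{8}{87} = - \frac{25768}{22533} \approx -1.1436$)
$\frac{1}{F + Q} = \frac{1}{\frac{506}{287} - \frac{25768}{22533}} = \frac{1}{\frac{572326}{923853}} = \frac{923853}{572326}$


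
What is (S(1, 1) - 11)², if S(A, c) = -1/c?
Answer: 144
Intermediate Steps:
(S(1, 1) - 11)² = (-1/1 - 11)² = (-1*1 - 11)² = (-1 - 11)² = (-12)² = 144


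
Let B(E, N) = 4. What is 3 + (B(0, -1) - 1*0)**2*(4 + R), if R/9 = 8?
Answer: 1219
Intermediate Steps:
R = 72 (R = 9*8 = 72)
3 + (B(0, -1) - 1*0)**2*(4 + R) = 3 + (4 - 1*0)**2*(4 + 72) = 3 + (4 + 0)**2*76 = 3 + 4**2*76 = 3 + 16*76 = 3 + 1216 = 1219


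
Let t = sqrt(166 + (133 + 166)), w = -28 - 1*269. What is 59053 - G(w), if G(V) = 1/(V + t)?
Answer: 1727182243/29248 + sqrt(465)/87744 ≈ 59053.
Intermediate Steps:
w = -297 (w = -28 - 269 = -297)
t = sqrt(465) (t = sqrt(166 + 299) = sqrt(465) ≈ 21.564)
G(V) = 1/(V + sqrt(465))
59053 - G(w) = 59053 - 1/(-297 + sqrt(465))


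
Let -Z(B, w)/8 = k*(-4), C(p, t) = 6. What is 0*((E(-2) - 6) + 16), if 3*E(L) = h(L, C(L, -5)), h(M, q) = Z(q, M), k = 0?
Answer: 0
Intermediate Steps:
Z(B, w) = 0 (Z(B, w) = -0*(-4) = -8*0 = 0)
h(M, q) = 0
E(L) = 0 (E(L) = (⅓)*0 = 0)
0*((E(-2) - 6) + 16) = 0*((0 - 6) + 16) = 0*(-6 + 16) = 0*10 = 0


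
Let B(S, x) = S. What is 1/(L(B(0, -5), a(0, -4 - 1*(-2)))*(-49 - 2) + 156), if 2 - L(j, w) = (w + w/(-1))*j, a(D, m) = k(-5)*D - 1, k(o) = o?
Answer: 1/54 ≈ 0.018519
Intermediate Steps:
a(D, m) = -1 - 5*D (a(D, m) = -5*D - 1 = -1 - 5*D)
L(j, w) = 2 (L(j, w) = 2 - (w + w/(-1))*j = 2 - (w + w*(-1))*j = 2 - (w - w)*j = 2 - 0*j = 2 - 1*0 = 2 + 0 = 2)
1/(L(B(0, -5), a(0, -4 - 1*(-2)))*(-49 - 2) + 156) = 1/(2*(-49 - 2) + 156) = 1/(2*(-51) + 156) = 1/(-102 + 156) = 1/54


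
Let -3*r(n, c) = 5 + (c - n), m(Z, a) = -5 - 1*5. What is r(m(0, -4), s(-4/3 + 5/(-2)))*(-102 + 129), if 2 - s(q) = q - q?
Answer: -153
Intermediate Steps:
s(q) = 2 (s(q) = 2 - (q - q) = 2 - 1*0 = 2 + 0 = 2)
m(Z, a) = -10 (m(Z, a) = -5 - 5 = -10)
r(n, c) = -5/3 - c/3 + n/3 (r(n, c) = -(5 + (c - n))/3 = -(5 + c - n)/3 = -5/3 - c/3 + n/3)
r(m(0, -4), s(-4/3 + 5/(-2)))*(-102 + 129) = (-5/3 - ⅓*2 + (⅓)*(-10))*(-102 + 129) = (-5/3 - ⅔ - 10/3)*27 = -17/3*27 = -153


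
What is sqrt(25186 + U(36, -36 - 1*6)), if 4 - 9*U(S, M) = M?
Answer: 4*sqrt(14170)/3 ≈ 158.72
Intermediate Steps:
U(S, M) = 4/9 - M/9
sqrt(25186 + U(36, -36 - 1*6)) = sqrt(25186 + (4/9 - (-36 - 1*6)/9)) = sqrt(25186 + (4/9 - (-36 - 6)/9)) = sqrt(25186 + (4/9 - 1/9*(-42))) = sqrt(25186 + (4/9 + 14/3)) = sqrt(25186 + 46/9) = sqrt(226720/9) = 4*sqrt(14170)/3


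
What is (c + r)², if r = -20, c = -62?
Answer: 6724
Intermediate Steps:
(c + r)² = (-62 - 20)² = (-82)² = 6724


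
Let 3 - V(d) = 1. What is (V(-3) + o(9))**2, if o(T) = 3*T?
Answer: 841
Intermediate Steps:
V(d) = 2 (V(d) = 3 - 1*1 = 3 - 1 = 2)
(V(-3) + o(9))**2 = (2 + 3*9)**2 = (2 + 27)**2 = 29**2 = 841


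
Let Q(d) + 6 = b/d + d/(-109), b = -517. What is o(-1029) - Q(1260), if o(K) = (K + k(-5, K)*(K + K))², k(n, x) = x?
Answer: 615313404146120053/137340 ≈ 4.4802e+12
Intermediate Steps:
Q(d) = -6 - 517/d - d/109 (Q(d) = -6 + (-517/d + d/(-109)) = -6 + (-517/d + d*(-1/109)) = -6 + (-517/d - d/109) = -6 - 517/d - d/109)
o(K) = (K + 2*K²)² (o(K) = (K + K*(K + K))² = (K + K*(2*K))² = (K + 2*K²)²)
o(-1029) - Q(1260) = (-1029)²*(1 + 2*(-1029))² - (-6 - 517/1260 - 1/109*1260) = 1058841*(1 - 2058)² - (-6 - 517*1/1260 - 1260/109) = 1058841*(-2057)² - (-6 - 517/1260 - 1260/109) = 1058841*4231249 - 1*(-2467993/137340) = 4480219922409 + 2467993/137340 = 615313404146120053/137340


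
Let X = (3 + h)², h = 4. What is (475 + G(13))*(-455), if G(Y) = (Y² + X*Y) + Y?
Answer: -588770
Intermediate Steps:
X = 49 (X = (3 + 4)² = 7² = 49)
G(Y) = Y² + 50*Y (G(Y) = (Y² + 49*Y) + Y = Y² + 50*Y)
(475 + G(13))*(-455) = (475 + 13*(50 + 13))*(-455) = (475 + 13*63)*(-455) = (475 + 819)*(-455) = 1294*(-455) = -588770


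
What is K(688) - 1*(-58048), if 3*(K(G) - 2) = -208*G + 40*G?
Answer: 19522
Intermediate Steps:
K(G) = 2 - 56*G (K(G) = 2 + (-208*G + 40*G)/3 = 2 + (-168*G)/3 = 2 - 56*G)
K(688) - 1*(-58048) = (2 - 56*688) - 1*(-58048) = (2 - 38528) + 58048 = -38526 + 58048 = 19522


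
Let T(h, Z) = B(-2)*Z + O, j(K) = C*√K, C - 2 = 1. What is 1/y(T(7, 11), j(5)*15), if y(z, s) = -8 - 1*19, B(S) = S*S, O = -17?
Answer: -1/27 ≈ -0.037037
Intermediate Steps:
C = 3 (C = 2 + 1 = 3)
j(K) = 3*√K
B(S) = S²
T(h, Z) = -17 + 4*Z (T(h, Z) = (-2)²*Z - 17 = 4*Z - 17 = -17 + 4*Z)
y(z, s) = -27 (y(z, s) = -8 - 19 = -27)
1/y(T(7, 11), j(5)*15) = 1/(-27) = -1/27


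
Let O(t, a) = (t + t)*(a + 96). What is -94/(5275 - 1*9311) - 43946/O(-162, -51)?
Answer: 11171036/3677805 ≈ 3.0374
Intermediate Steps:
O(t, a) = 2*t*(96 + a) (O(t, a) = (2*t)*(96 + a) = 2*t*(96 + a))
-94/(5275 - 1*9311) - 43946/O(-162, -51) = -94/(5275 - 1*9311) - 43946*(-1/(324*(96 - 51))) = -94/(5275 - 9311) - 43946/(2*(-162)*45) = -94/(-4036) - 43946/(-14580) = -94*(-1/4036) - 43946*(-1/14580) = 47/2018 + 21973/7290 = 11171036/3677805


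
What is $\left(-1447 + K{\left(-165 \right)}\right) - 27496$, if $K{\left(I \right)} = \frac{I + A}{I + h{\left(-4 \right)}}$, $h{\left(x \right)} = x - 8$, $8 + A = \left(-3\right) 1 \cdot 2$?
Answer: $- \frac{5122732}{177} \approx -28942.0$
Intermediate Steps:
$A = -14$ ($A = -8 + \left(-3\right) 1 \cdot 2 = -8 - 6 = -14$)
$h{\left(x \right)} = -8 + x$
$K{\left(I \right)} = \frac{-14 + I}{-12 + I}$ ($K{\left(I \right)} = \frac{I - 14}{I - 12} = \frac{-14 + I}{I - 12} = \frac{-14 + I}{-12 + I}$)
$\left(-1447 + K{\left(-165 \right)}\right) - 27496 = \left(-1447 + \frac{-14 - 165}{-12 - 165}\right) - 27496 = \left(-1447 + \frac{1}{-177} \left(-179\right)\right) - 27496 = \left(-1447 - - \frac{179}{177}\right) - 27496 = \left(-1447 + \frac{179}{177}\right) - 27496 = - \frac{255940}{177} - 27496 = - \frac{5122732}{177}$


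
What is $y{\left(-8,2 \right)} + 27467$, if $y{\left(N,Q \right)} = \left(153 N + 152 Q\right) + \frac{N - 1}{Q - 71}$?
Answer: $\frac{610584}{23} \approx 26547.0$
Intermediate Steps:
$y{\left(N,Q \right)} = 152 Q + 153 N + \frac{-1 + N}{-71 + Q}$ ($y{\left(N,Q \right)} = \left(152 Q + 153 N\right) + \frac{-1 + N}{-71 + Q} = 152 Q + 153 N + \frac{-1 + N}{-71 + Q}$)
$y{\left(-8,2 \right)} + 27467 = \frac{-1 - -86896 - 21584 + 152 \cdot 2^{2} + 153 \left(-8\right) 2}{-71 + 2} + 27467 = \frac{-1 + 86896 - 21584 + 152 \cdot 4 - 2448}{-69} + 27467 = - \frac{-1 + 86896 - 21584 + 608 - 2448}{69} + 27467 = \left(- \frac{1}{69}\right) 63471 + 27467 = - \frac{21157}{23} + 27467 = \frac{610584}{23}$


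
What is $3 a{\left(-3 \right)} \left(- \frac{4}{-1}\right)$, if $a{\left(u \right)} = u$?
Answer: $-36$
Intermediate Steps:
$3 a{\left(-3 \right)} \left(- \frac{4}{-1}\right) = 3 \left(-3\right) \left(- \frac{4}{-1}\right) = - 9 \left(\left(-4\right) \left(-1\right)\right) = \left(-9\right) 4 = -36$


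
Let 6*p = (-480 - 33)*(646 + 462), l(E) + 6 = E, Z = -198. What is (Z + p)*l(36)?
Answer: -2847960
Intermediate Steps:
l(E) = -6 + E
p = -94734 (p = ((-480 - 33)*(646 + 462))/6 = (-513*1108)/6 = (1/6)*(-568404) = -94734)
(Z + p)*l(36) = (-198 - 94734)*(-6 + 36) = -94932*30 = -2847960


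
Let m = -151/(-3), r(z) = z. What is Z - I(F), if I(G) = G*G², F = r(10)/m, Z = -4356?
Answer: -14997521556/3442951 ≈ -4356.0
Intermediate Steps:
m = 151/3 (m = -151*(-⅓) = 151/3 ≈ 50.333)
F = 30/151 (F = 10/(151/3) = 10*(3/151) = 30/151 ≈ 0.19868)
I(G) = G³
Z - I(F) = -4356 - (30/151)³ = -4356 - 1*27000/3442951 = -4356 - 27000/3442951 = -14997521556/3442951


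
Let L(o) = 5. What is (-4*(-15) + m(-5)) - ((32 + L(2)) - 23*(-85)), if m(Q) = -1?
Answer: -1933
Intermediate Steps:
(-4*(-15) + m(-5)) - ((32 + L(2)) - 23*(-85)) = (-4*(-15) - 1) - ((32 + 5) - 23*(-85)) = (60 - 1) - (37 + 1955) = 59 - 1*1992 = 59 - 1992 = -1933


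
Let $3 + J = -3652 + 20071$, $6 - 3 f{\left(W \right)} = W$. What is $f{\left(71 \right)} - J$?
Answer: $- \frac{49313}{3} \approx -16438.0$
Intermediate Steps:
$f{\left(W \right)} = 2 - \frac{W}{3}$
$J = 16416$ ($J = -3 + \left(-3652 + 20071\right) = -3 + 16419 = 16416$)
$f{\left(71 \right)} - J = \left(2 - \frac{71}{3}\right) - 16416 = - \frac{65}{3} - 16416 = - \frac{49313}{3}$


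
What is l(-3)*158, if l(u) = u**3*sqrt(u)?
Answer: -4266*I*sqrt(3) ≈ -7388.9*I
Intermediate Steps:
l(u) = u**(7/2)
l(-3)*158 = (-3)**(7/2)*158 = -27*I*sqrt(3)*158 = -4266*I*sqrt(3)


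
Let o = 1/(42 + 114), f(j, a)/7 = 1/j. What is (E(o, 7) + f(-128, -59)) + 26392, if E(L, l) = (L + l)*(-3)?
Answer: 43881221/1664 ≈ 26371.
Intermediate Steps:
f(j, a) = 7/j
o = 1/156 ≈ 0.0064103
E(L, l) = -3*L - 3*l
(E(o, 7) + f(-128, -59)) + 26392 = ((-3*1/156 - 3*7) + 7/(-128)) + 26392 = ((-1/52 - 21) + 7*(-1/128)) + 26392 = (-1093/52 - 7/128) + 26392 = -35067/1664 + 26392 = 43881221/1664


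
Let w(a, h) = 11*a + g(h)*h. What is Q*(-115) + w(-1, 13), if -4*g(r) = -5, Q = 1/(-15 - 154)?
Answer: 4009/676 ≈ 5.9305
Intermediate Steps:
Q = -1/169 (Q = 1/(-169) = -1/169 ≈ -0.0059172)
g(r) = 5/4 (g(r) = -¼*(-5) = 5/4)
w(a, h) = 11*a + 5*h/4
Q*(-115) + w(-1, 13) = -1/169*(-115) + (11*(-1) + (5/4)*13) = 115/169 + (-11 + 65/4) = 115/169 + 21/4 = 4009/676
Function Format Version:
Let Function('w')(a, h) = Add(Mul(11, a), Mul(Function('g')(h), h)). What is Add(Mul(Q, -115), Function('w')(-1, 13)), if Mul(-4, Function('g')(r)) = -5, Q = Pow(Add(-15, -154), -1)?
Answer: Rational(4009, 676) ≈ 5.9305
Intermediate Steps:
Q = Rational(-1, 169) (Q = Pow(-169, -1) = Rational(-1, 169) ≈ -0.0059172)
Function('g')(r) = Rational(5, 4) (Function('g')(r) = Mul(Rational(-1, 4), -5) = Rational(5, 4))
Function('w')(a, h) = Add(Mul(11, a), Mul(Rational(5, 4), h))
Add(Mul(Q, -115), Function('w')(-1, 13)) = Add(Mul(Rational(-1, 169), -115), Add(Mul(11, -1), Mul(Rational(5, 4), 13))) = Add(Rational(115, 169), Add(-11, Rational(65, 4))) = Add(Rational(115, 169), Rational(21, 4)) = Rational(4009, 676)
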